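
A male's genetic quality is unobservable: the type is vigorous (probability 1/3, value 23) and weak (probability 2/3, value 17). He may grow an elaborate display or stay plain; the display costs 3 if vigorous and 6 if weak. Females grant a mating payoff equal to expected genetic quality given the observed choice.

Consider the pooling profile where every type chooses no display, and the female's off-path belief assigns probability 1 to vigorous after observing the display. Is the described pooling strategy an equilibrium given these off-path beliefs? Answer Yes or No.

No

On path, the female holds the prior and pays 1/3·23 + 2/3·17 = 19. Off path (the display), believing vigorous, it pays 23.
vigorous: no display nets 19; the display nets 23 − 3 = 20. vigorous would deviate.
weak: no display nets 19; the display nets 23 − 6 = 17. weak stays.
A type deviates, so pooling fails.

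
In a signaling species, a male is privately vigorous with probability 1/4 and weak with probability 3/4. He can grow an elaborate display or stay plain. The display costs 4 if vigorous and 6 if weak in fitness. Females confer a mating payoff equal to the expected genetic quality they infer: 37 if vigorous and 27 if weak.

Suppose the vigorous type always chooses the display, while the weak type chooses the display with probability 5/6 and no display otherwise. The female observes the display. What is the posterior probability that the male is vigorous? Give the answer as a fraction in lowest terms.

2/7

P(the display) = (1/4)·1 + (3/4)·(5/6) = 7/8.
By Bayes' rule, P(vigorous | the display) = (1/4) / (7/8) = 2/7.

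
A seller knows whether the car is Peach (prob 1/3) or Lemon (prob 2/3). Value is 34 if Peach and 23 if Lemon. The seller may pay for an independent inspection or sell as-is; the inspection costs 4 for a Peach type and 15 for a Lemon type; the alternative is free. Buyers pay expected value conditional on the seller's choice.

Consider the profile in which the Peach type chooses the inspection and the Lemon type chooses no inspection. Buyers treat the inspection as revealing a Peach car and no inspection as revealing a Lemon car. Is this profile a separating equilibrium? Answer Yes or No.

Under these beliefs, the inspection earns price 34 and no inspection earns price 23.
Peach: the inspection nets 34 − 4 = 30; no inspection nets 23. Peach prefers the inspection.
Lemon: the inspection nets 34 − 15 = 19; no inspection nets 23. Lemon prefers no inspection.
Neither type deviates, so the separating profile is an equilibrium.

Yes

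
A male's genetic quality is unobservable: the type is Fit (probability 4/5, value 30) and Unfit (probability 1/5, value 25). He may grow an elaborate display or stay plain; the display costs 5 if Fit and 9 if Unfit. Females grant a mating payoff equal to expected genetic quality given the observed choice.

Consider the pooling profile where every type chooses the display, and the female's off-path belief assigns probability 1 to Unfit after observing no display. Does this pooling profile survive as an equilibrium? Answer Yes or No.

On path, the female holds the prior and pays 4/5·30 + 1/5·25 = 29. Off path (no display), believing Unfit, it pays 25.
Fit: the display nets 29 − 5 = 24; no display nets 25. Fit would deviate.
Unfit: the display nets 29 − 9 = 20; no display nets 25. Unfit would deviate.
A type deviates, so pooling fails.

No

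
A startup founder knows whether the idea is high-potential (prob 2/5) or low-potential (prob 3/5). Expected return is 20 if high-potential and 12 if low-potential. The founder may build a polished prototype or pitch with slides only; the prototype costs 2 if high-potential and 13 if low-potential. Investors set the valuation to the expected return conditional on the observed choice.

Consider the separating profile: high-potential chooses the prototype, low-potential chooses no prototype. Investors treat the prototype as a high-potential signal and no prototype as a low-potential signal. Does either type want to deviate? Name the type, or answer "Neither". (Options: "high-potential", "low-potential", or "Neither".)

Neither

The prototype pays 20; no prototype pays 12.
high-potential: assigned the prototype, nets 20 − 2 = 18; deviating to no prototype nets 12.
low-potential: assigned no prototype, nets 12; deviating to the prototype nets 20 − 13 = 7.
Both types strictly prefer their assigned action; no profitable deviation.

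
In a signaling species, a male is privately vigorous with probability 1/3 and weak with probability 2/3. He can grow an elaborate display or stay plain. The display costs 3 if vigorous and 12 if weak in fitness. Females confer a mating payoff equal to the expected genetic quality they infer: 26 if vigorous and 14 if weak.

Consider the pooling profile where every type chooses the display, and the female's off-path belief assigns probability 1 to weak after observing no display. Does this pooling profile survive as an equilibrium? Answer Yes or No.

No

On path, the female holds the prior and pays 1/3·26 + 2/3·14 = 18. Off path (no display), believing weak, it pays 14.
vigorous: the display nets 18 − 3 = 15; no display nets 14. vigorous stays.
weak: the display nets 18 − 12 = 6; no display nets 14. weak would deviate.
A type deviates, so pooling fails.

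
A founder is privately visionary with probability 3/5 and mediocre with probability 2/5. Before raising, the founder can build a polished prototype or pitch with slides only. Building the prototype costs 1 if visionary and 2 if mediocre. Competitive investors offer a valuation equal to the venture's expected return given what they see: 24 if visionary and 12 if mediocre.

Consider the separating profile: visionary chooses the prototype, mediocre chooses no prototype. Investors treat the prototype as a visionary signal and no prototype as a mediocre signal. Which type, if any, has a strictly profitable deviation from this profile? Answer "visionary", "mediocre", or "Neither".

mediocre

The prototype pays 24; no prototype pays 12.
visionary: assigned the prototype, nets 24 − 1 = 23; deviating to no prototype nets 12.
mediocre: assigned no prototype, nets 12; deviating to the prototype nets 24 − 2 = 22.
The mediocre type gains 10 by deviating.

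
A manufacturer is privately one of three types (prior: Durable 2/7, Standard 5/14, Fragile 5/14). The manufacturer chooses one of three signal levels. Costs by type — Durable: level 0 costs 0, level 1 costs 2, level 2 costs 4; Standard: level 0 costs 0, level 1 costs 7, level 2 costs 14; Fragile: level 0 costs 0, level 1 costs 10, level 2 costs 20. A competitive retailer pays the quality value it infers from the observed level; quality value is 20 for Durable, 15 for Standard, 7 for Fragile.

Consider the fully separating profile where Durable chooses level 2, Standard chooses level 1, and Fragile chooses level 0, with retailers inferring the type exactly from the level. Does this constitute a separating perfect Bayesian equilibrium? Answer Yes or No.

Separating prices: level 2 → 20, level 1 → 15, level 0 → 7.
Durable (assigned level 2): level 0: 7 − 0 = 7; level 1: 15 − 2 = 13; level 2: 20 − 4 = 16. Durable stays.
Standard (assigned level 1): level 0: 7 − 0 = 7; level 1: 15 − 7 = 8; level 2: 20 − 14 = 6. Standard stays.
Fragile (assigned level 0): level 0: 7 − 0 = 7; level 1: 15 − 10 = 5; level 2: 20 − 20 = 0. Fragile stays.
Every type prefers its assigned level; separation holds.

Yes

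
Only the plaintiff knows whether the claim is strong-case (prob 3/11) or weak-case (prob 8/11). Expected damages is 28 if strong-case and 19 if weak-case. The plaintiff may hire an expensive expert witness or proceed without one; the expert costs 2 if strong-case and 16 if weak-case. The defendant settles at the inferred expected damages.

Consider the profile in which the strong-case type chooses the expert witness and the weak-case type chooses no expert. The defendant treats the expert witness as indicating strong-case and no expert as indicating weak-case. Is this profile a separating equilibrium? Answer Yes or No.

Yes

Under these beliefs, the expert witness earns settlement 28 and no expert earns settlement 19.
strong-case: the expert witness nets 28 − 2 = 26; no expert nets 19. strong-case prefers the expert witness.
weak-case: the expert witness nets 28 − 16 = 12; no expert nets 19. weak-case prefers no expert.
Neither type deviates, so the separating profile is an equilibrium.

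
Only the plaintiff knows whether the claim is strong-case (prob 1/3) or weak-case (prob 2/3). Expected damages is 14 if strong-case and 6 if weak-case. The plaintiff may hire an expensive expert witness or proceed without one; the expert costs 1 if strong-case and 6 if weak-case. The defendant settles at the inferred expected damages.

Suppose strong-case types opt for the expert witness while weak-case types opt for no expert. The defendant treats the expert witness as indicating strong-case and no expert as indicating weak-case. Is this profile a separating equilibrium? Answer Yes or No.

Under these beliefs, the expert witness earns settlement 14 and no expert earns settlement 6.
strong-case: the expert witness nets 14 − 1 = 13; no expert nets 6. strong-case prefers the expert witness.
weak-case: the expert witness nets 14 − 6 = 8; no expert nets 6. weak-case would deviate to the expert witness.
weak-case has a profitable deviation, so the profile is not an equilibrium.

No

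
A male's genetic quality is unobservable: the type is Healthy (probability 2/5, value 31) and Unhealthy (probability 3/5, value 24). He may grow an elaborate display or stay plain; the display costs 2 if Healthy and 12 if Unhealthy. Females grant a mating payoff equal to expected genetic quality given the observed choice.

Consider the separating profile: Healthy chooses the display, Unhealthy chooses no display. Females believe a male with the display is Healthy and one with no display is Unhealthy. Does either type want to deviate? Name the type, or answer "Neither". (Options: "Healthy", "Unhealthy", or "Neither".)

The display pays 31; no display pays 24.
Healthy: assigned the display, nets 31 − 2 = 29; deviating to no display nets 24.
Unhealthy: assigned no display, nets 24; deviating to the display nets 31 − 12 = 19.
Both types strictly prefer their assigned action; no profitable deviation.

Neither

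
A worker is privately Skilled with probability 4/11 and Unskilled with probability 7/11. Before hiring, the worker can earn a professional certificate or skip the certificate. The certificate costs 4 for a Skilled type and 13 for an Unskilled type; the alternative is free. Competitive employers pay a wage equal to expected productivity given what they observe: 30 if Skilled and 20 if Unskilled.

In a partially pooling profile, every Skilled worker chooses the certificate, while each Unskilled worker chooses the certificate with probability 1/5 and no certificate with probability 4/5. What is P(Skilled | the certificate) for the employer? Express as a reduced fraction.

20/27

P(the certificate) = (4/11)·1 + (7/11)·(1/5) = 27/55.
By Bayes' rule, P(Skilled | the certificate) = (4/11) / (27/55) = 20/27.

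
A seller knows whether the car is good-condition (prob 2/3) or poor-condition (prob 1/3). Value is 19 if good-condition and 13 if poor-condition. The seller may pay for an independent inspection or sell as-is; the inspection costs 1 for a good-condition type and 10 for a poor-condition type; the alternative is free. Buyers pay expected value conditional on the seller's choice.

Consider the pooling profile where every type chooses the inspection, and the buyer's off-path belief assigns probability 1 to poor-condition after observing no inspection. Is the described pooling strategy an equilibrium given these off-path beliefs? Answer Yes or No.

No

On path, the buyer holds the prior and pays 2/3·19 + 1/3·13 = 17. Off path (no inspection), believing poor-condition, it pays 13.
good-condition: the inspection nets 17 − 1 = 16; no inspection nets 13. good-condition stays.
poor-condition: the inspection nets 17 − 10 = 7; no inspection nets 13. poor-condition would deviate.
A type deviates, so pooling fails.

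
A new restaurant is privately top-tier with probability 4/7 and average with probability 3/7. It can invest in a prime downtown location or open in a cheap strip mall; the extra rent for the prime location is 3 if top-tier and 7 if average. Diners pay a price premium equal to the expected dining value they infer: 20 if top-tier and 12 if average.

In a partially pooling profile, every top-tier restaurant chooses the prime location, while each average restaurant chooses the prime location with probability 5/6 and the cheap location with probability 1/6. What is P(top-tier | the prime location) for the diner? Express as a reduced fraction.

P(the prime location) = (4/7)·1 + (3/7)·(5/6) = 13/14.
By Bayes' rule, P(top-tier | the prime location) = (4/7) / (13/14) = 8/13.

8/13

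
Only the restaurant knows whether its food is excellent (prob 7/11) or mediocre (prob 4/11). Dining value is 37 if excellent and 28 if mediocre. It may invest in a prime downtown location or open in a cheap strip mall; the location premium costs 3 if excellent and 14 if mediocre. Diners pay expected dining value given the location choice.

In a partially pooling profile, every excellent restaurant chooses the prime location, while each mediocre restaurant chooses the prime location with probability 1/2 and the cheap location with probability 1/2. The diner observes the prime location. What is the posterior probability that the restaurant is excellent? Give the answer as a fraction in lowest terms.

7/9

P(the prime location) = (7/11)·1 + (4/11)·(1/2) = 9/11.
By Bayes' rule, P(excellent | the prime location) = (7/11) / (9/11) = 7/9.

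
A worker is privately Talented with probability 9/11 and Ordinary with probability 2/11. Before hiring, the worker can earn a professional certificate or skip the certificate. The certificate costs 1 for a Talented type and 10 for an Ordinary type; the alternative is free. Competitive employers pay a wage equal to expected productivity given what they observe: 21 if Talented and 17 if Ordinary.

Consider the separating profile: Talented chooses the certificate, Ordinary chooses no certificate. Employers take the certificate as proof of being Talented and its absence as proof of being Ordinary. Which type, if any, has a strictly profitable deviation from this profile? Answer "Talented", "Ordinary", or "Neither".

Neither

The certificate pays 21; no certificate pays 17.
Talented: assigned the certificate, nets 21 − 1 = 20; deviating to no certificate nets 17.
Ordinary: assigned no certificate, nets 17; deviating to the certificate nets 21 − 10 = 11.
Both types strictly prefer their assigned action; no profitable deviation.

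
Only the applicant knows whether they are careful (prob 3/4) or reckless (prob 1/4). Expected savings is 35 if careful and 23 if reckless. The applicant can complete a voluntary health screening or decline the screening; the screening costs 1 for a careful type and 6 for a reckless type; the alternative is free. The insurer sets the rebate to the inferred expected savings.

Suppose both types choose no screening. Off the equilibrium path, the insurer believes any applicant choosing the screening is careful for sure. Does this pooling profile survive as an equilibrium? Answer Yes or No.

On path, the insurer holds the prior and pays 3/4·35 + 1/4·23 = 32. Off path (the screening), believing careful, it pays 35.
careful: no screening nets 32; the screening nets 35 − 1 = 34. careful would deviate.
reckless: no screening nets 32; the screening nets 35 − 6 = 29. reckless stays.
A type deviates, so pooling fails.

No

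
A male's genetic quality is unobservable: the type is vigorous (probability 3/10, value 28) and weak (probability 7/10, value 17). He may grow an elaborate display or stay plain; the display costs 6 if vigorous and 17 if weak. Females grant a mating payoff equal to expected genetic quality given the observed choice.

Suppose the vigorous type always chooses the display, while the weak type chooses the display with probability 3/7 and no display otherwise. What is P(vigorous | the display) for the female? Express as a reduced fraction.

1/2

P(the display) = (3/10)·1 + (7/10)·(3/7) = 3/5.
By Bayes' rule, P(vigorous | the display) = (3/10) / (3/5) = 1/2.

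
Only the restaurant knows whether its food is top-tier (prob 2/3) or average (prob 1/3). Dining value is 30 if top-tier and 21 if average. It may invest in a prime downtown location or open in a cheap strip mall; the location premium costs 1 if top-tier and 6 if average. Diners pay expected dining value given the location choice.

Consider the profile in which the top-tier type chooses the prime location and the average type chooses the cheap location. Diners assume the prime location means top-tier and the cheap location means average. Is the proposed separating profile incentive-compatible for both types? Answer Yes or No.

Under these beliefs, the prime location earns price premium 30 and the cheap location earns price premium 21.
top-tier: the prime location nets 30 − 1 = 29; the cheap location nets 21. top-tier prefers the prime location.
average: the prime location nets 30 − 6 = 24; the cheap location nets 21. average would deviate to the prime location.
average has a profitable deviation, so the profile is not an equilibrium.

No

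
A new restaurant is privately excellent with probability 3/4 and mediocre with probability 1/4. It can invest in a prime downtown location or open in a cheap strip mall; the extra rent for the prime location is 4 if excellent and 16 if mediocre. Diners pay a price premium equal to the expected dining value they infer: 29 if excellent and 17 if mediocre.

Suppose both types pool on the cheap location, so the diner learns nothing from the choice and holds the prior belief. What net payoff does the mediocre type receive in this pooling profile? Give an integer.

Pooled price premium = 3/4·29 + 1/4·17 = 26.
mediocre pays no cost for the cheap location, so net payoff = 26.

26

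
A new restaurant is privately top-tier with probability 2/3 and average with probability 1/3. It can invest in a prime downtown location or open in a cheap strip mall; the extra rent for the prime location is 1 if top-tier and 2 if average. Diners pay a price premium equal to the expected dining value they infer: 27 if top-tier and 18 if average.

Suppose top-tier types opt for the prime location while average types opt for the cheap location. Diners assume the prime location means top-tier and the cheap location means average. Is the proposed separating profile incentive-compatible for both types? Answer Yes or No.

No

Under these beliefs, the prime location earns price premium 27 and the cheap location earns price premium 18.
top-tier: the prime location nets 27 − 1 = 26; the cheap location nets 18. top-tier prefers the prime location.
average: the prime location nets 27 − 2 = 25; the cheap location nets 18. average would deviate to the prime location.
average has a profitable deviation, so the profile is not an equilibrium.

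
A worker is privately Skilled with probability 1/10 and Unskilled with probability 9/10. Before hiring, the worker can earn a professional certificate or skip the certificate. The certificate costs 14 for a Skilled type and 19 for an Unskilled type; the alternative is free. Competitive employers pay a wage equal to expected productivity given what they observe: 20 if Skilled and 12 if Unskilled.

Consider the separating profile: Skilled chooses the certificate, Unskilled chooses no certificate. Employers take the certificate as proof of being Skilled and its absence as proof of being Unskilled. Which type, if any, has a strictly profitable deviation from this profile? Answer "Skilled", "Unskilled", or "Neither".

Skilled

The certificate pays 20; no certificate pays 12.
Skilled: assigned the certificate, nets 20 − 14 = 6; deviating to no certificate nets 12.
Unskilled: assigned no certificate, nets 12; deviating to the certificate nets 20 − 19 = 1.
The Skilled type gains 6 by deviating.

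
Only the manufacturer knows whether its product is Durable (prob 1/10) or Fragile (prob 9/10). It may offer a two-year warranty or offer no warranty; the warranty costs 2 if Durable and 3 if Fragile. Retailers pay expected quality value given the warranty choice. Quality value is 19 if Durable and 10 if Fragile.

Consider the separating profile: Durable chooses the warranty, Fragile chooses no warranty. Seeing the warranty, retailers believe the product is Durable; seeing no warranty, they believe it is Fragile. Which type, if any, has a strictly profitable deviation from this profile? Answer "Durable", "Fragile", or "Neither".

Fragile

The warranty pays 19; no warranty pays 10.
Durable: assigned the warranty, nets 19 − 2 = 17; deviating to no warranty nets 10.
Fragile: assigned no warranty, nets 10; deviating to the warranty nets 19 − 3 = 16.
The Fragile type gains 6 by deviating.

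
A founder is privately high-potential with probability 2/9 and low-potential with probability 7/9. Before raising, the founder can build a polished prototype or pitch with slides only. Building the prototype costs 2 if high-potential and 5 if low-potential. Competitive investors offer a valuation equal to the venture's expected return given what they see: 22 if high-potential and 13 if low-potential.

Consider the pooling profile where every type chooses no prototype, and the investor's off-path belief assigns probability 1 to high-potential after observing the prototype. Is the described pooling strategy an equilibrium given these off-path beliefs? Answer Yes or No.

No

On path, the investor holds the prior and pays 2/9·22 + 7/9·13 = 15. Off path (the prototype), believing high-potential, it pays 22.
high-potential: no prototype nets 15; the prototype nets 22 − 2 = 20. high-potential would deviate.
low-potential: no prototype nets 15; the prototype nets 22 − 5 = 17. low-potential would deviate.
A type deviates, so pooling fails.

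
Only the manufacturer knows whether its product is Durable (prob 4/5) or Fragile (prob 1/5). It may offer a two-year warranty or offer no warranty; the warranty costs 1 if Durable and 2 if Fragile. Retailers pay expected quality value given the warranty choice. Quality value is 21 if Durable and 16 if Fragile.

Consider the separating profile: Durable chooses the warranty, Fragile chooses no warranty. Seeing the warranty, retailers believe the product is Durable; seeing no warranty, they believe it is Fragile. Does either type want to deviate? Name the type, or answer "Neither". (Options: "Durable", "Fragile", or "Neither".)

Fragile

The warranty pays 21; no warranty pays 16.
Durable: assigned the warranty, nets 21 − 1 = 20; deviating to no warranty nets 16.
Fragile: assigned no warranty, nets 16; deviating to the warranty nets 21 − 2 = 19.
The Fragile type gains 3 by deviating.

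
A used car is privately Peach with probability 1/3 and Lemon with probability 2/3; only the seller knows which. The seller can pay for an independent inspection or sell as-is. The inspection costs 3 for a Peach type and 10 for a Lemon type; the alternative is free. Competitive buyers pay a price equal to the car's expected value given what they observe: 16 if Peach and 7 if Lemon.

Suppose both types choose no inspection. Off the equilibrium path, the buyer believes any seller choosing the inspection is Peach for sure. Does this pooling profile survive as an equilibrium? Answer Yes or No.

On path, the buyer holds the prior and pays 1/3·16 + 2/3·7 = 10. Off path (the inspection), believing Peach, it pays 16.
Peach: no inspection nets 10; the inspection nets 16 − 3 = 13. Peach would deviate.
Lemon: no inspection nets 10; the inspection nets 16 − 10 = 6. Lemon stays.
A type deviates, so pooling fails.

No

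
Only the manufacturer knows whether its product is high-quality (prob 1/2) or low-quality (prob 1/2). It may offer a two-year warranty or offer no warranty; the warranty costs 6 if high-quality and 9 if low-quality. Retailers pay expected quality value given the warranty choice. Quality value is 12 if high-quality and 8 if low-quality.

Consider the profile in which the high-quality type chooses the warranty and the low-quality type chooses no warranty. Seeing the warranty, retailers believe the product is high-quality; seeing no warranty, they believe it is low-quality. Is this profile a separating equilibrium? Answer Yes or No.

No

Under these beliefs, the warranty earns price 12 and no warranty earns price 8.
high-quality: the warranty nets 12 − 6 = 6; no warranty nets 8. high-quality would deviate to no warranty.
low-quality: the warranty nets 12 − 9 = 3; no warranty nets 8. low-quality prefers no warranty.
high-quality has a profitable deviation, so the profile is not an equilibrium.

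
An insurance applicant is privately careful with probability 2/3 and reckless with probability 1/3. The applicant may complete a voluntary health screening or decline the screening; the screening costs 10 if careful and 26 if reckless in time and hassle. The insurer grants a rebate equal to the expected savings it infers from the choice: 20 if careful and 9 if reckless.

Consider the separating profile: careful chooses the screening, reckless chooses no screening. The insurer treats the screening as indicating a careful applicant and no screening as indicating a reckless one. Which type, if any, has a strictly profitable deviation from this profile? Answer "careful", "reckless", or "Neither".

The screening pays 20; no screening pays 9.
careful: assigned the screening, nets 20 − 10 = 10; deviating to no screening nets 9.
reckless: assigned no screening, nets 9; deviating to the screening nets 20 − 26 = -6.
Both types strictly prefer their assigned action; no profitable deviation.

Neither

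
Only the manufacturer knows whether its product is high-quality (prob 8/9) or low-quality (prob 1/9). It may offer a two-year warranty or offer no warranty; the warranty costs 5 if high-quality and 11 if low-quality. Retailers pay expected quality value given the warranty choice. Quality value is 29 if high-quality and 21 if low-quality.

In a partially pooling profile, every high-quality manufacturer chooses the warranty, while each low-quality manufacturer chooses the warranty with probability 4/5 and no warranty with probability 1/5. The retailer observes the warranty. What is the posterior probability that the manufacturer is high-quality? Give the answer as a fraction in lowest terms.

10/11

P(the warranty) = (8/9)·1 + (1/9)·(4/5) = 44/45.
By Bayes' rule, P(high-quality | the warranty) = (8/9) / (44/45) = 10/11.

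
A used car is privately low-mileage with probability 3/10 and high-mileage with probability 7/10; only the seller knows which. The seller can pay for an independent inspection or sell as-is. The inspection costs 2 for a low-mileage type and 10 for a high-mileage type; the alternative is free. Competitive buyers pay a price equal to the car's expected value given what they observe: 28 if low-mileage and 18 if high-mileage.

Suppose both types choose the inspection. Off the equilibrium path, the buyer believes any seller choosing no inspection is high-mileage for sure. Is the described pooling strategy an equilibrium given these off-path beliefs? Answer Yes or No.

No

On path, the buyer holds the prior and pays 3/10·28 + 7/10·18 = 21. Off path (no inspection), believing high-mileage, it pays 18.
low-mileage: the inspection nets 21 − 2 = 19; no inspection nets 18. low-mileage stays.
high-mileage: the inspection nets 21 − 10 = 11; no inspection nets 18. high-mileage would deviate.
A type deviates, so pooling fails.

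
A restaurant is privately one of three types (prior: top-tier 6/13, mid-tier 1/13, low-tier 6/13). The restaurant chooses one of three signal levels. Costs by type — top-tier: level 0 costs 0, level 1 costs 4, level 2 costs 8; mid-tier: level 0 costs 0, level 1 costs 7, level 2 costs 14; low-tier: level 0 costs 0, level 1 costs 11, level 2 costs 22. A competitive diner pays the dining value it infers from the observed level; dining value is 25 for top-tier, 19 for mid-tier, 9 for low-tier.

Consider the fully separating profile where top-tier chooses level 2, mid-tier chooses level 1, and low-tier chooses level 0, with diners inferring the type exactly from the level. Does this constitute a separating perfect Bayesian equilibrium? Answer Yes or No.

Separating price premiums: level 2 → 25, level 1 → 19, level 0 → 9.
top-tier (assigned level 2): level 0: 9 − 0 = 9; level 1: 19 − 4 = 15; level 2: 25 − 8 = 17. top-tier stays.
mid-tier (assigned level 1): level 0: 9 − 0 = 9; level 1: 19 − 7 = 12; level 2: 25 − 14 = 11. mid-tier stays.
low-tier (assigned level 0): level 0: 9 − 0 = 9; level 1: 19 − 11 = 8; level 2: 25 − 22 = 3. low-tier stays.
Every type prefers its assigned level; separation holds.

Yes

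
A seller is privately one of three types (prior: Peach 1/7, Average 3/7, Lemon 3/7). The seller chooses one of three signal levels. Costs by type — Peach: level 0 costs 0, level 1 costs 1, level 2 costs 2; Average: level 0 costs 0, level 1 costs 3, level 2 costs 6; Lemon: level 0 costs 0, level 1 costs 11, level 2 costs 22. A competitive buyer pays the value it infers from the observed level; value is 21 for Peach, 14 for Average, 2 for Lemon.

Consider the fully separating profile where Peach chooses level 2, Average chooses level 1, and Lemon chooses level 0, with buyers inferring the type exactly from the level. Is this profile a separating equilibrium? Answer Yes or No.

No

Separating prices: level 2 → 21, level 1 → 14, level 0 → 2.
Peach (assigned level 2): level 0: 2 − 0 = 2; level 1: 14 − 1 = 13; level 2: 21 − 2 = 19. Peach stays.
Average (assigned level 1): level 0: 2 − 0 = 2; level 1: 14 − 3 = 11; level 2: 21 − 6 = 15. Average prefers level 2.
Lemon (assigned level 0): level 0: 2 − 0 = 2; level 1: 14 − 11 = 3; level 2: 21 − 22 = -1. Lemon prefers level 1.
At least one type deviates; the separating profile fails.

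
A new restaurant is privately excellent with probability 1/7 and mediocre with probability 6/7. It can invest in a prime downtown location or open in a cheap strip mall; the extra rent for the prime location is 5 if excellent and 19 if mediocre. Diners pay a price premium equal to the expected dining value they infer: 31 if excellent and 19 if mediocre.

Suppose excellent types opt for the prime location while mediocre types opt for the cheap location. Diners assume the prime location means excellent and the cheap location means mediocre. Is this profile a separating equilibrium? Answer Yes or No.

Yes

Under these beliefs, the prime location earns price premium 31 and the cheap location earns price premium 19.
excellent: the prime location nets 31 − 5 = 26; the cheap location nets 19. excellent prefers the prime location.
mediocre: the prime location nets 31 − 19 = 12; the cheap location nets 19. mediocre prefers the cheap location.
Neither type deviates, so the separating profile is an equilibrium.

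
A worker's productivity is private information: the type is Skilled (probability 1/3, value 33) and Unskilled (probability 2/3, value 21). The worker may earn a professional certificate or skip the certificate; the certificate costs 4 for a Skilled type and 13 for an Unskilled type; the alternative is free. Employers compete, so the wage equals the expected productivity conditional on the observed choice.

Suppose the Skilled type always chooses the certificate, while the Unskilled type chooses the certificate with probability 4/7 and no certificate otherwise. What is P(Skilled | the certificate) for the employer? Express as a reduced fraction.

P(the certificate) = (1/3)·1 + (2/3)·(4/7) = 5/7.
By Bayes' rule, P(Skilled | the certificate) = (1/3) / (5/7) = 7/15.

7/15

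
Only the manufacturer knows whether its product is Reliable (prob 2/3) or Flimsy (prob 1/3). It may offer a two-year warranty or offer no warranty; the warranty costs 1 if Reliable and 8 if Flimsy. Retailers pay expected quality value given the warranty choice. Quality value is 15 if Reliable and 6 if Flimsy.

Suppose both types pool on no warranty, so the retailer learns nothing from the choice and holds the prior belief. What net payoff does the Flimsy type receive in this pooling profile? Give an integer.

12

Pooled price = 2/3·15 + 1/3·6 = 12.
Flimsy pays no cost for no warranty, so net payoff = 12.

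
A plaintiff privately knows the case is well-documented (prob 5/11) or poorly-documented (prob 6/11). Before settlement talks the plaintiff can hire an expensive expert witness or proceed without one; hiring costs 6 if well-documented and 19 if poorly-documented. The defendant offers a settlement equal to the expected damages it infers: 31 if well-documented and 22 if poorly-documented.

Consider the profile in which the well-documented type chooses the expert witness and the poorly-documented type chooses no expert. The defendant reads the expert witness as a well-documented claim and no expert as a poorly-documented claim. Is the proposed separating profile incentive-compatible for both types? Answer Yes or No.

Under these beliefs, the expert witness earns settlement 31 and no expert earns settlement 22.
well-documented: the expert witness nets 31 − 6 = 25; no expert nets 22. well-documented prefers the expert witness.
poorly-documented: the expert witness nets 31 − 19 = 12; no expert nets 22. poorly-documented prefers no expert.
Neither type deviates, so the separating profile is an equilibrium.

Yes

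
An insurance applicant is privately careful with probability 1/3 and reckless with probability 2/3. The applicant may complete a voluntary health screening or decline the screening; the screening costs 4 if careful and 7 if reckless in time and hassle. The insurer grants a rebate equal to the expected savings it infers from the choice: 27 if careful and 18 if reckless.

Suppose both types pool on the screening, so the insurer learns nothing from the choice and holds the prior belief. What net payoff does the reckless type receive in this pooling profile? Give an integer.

14

Pooled rebate = 1/3·27 + 2/3·18 = 21.
reckless pays cost 7 for the screening, so net payoff = 21 − 7 = 14.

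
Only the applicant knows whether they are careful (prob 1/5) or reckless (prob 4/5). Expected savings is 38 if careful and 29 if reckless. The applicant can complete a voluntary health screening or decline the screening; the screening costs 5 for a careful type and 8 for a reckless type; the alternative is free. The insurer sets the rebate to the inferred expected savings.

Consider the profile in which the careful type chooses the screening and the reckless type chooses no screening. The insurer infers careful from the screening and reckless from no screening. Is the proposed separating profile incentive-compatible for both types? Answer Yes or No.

Under these beliefs, the screening earns rebate 38 and no screening earns rebate 29.
careful: the screening nets 38 − 5 = 33; no screening nets 29. careful prefers the screening.
reckless: the screening nets 38 − 8 = 30; no screening nets 29. reckless would deviate to the screening.
reckless has a profitable deviation, so the profile is not an equilibrium.

No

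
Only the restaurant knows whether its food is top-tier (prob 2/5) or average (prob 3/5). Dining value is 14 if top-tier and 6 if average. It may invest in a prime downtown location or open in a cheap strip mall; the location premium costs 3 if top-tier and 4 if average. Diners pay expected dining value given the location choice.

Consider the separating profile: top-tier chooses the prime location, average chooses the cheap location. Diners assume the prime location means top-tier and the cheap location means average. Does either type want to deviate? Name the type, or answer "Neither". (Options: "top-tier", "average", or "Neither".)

The prime location pays 14; the cheap location pays 6.
top-tier: assigned the prime location, nets 14 − 3 = 11; deviating to the cheap location nets 6.
average: assigned the cheap location, nets 6; deviating to the prime location nets 14 − 4 = 10.
The average type gains 4 by deviating.

average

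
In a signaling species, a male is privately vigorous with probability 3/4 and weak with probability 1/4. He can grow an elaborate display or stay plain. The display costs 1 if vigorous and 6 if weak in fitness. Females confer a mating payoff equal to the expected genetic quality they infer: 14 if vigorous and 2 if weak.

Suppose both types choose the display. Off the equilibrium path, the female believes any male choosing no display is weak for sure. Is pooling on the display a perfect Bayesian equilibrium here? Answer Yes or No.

On path, the female holds the prior and pays 3/4·14 + 1/4·2 = 11. Off path (no display), believing weak, it pays 2.
vigorous: the display nets 11 − 1 = 10; no display nets 2. vigorous stays.
weak: the display nets 11 − 6 = 5; no display nets 2. weak stays.
No type deviates, so pooling is sustained.

Yes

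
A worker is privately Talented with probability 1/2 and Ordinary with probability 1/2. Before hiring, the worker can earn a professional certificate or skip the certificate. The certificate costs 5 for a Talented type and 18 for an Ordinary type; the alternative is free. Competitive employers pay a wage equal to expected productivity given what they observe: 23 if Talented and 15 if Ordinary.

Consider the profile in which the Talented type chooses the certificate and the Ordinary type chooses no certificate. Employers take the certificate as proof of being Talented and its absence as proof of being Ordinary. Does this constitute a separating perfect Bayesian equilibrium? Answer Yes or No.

Yes

Under these beliefs, the certificate earns wage 23 and no certificate earns wage 15.
Talented: the certificate nets 23 − 5 = 18; no certificate nets 15. Talented prefers the certificate.
Ordinary: the certificate nets 23 − 18 = 5; no certificate nets 15. Ordinary prefers no certificate.
Neither type deviates, so the separating profile is an equilibrium.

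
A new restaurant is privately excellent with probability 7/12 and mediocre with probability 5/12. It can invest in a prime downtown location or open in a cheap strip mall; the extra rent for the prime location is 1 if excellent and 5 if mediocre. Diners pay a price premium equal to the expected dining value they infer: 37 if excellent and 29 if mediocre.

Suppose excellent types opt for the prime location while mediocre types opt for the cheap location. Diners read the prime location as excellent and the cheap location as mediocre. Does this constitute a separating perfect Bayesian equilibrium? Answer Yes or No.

No

Under these beliefs, the prime location earns price premium 37 and the cheap location earns price premium 29.
excellent: the prime location nets 37 − 1 = 36; the cheap location nets 29. excellent prefers the prime location.
mediocre: the prime location nets 37 − 5 = 32; the cheap location nets 29. mediocre would deviate to the prime location.
mediocre has a profitable deviation, so the profile is not an equilibrium.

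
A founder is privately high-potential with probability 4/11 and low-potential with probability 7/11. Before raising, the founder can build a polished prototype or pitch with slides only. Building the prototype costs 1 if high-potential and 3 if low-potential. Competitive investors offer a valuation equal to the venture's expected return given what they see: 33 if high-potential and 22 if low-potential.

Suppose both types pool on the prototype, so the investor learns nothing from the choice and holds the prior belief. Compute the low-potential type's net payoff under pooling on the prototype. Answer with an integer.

23

Pooled valuation = 4/11·33 + 7/11·22 = 26.
low-potential pays cost 3 for the prototype, so net payoff = 26 − 3 = 23.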